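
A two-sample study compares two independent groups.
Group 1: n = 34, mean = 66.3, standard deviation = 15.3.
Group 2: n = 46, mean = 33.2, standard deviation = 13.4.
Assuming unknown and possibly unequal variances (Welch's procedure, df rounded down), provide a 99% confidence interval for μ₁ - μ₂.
(24.38, 41.82)

Difference: x̄₁ - x̄₂ = 33.10
SE = √(s₁²/n₁ + s₂²/n₂) = √(15.3²/34 + 13.4²/46) = 3.2846
df = 65.57 → 65 (Welch–Satterthwaite, rounded down)
t* = 2.654

CI: 33.10 ± 2.654 · 3.2846 = 33.10 ± 8.72 = (24.38, 41.82)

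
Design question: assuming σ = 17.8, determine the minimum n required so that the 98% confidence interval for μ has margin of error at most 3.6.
n ≥ 133

For margin E ≤ 3.6:
n ≥ (z* · σ / E)²
n ≥ (2.326 · 17.8 / 3.6)²
n ≥ 132.27

Minimum n = 133 (rounding up)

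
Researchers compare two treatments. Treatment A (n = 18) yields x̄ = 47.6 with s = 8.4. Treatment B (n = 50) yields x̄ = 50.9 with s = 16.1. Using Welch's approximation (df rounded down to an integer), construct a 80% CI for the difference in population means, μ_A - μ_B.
(-7.21, 0.61)

Difference: x̄₁ - x̄₂ = -3.30
SE = √(s₁²/n₁ + s₂²/n₂) = √(8.4²/18 + 16.1²/50) = 3.0173
df = 57.07 → 57 (Welch–Satterthwaite, rounded down)
t* = 1.297

CI: -3.30 ± 1.297 · 3.0173 = -3.30 ± 3.91 = (-7.21, 0.61)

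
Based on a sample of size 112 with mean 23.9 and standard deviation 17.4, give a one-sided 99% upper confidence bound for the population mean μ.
μ ≤ 27.78

Upper bound (one-sided):
t* = 2.360 (one-sided for 99%)
Upper bound = x̄ + t* · s/√n = 23.9 + 2.360 · 17.4/√112 = 27.78

We are 99% confident that μ ≤ 27.78.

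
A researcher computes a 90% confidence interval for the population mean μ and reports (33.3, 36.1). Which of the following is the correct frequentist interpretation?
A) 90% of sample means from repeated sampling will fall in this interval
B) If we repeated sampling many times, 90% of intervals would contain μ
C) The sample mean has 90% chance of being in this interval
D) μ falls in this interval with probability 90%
B

A) Wrong — coverage applies to intervals containing μ, not to future x̄ values.
B) Correct — this is the frequentist long-run coverage interpretation.
C) Wrong — x̄ is observed and sits in the interval by construction.
D) Wrong — μ is fixed; the randomness lives in the interval, not in μ.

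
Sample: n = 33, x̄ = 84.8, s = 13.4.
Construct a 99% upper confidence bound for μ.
μ ≤ 90.51

Upper bound (one-sided):
t* = 2.449 (one-sided for 99%)
Upper bound = x̄ + t* · s/√n = 84.8 + 2.449 · 13.4/√33 = 90.51

We are 99% confident that μ ≤ 90.51.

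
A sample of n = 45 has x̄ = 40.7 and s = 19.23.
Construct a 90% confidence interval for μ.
(35.88, 45.52)

t-interval (σ unknown):
df = n - 1 = 44
t* = 1.680 for 90% confidence

Margin of error = t* · s/√n = 1.680 · 19.23/√45 = 4.82

CI: (35.88, 45.52)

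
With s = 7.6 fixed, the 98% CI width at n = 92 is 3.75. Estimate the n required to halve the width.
n ≈ 368

CI width ∝ 1/√n
To reduce width by factor 2, need √n to grow by 2 → need 2² = 4 times as many samples.

Current: n = 92, width = 3.75
New: n = 368, width ≈ 1.85

Width reduced by factor of 3.75/1.85 = 2.03.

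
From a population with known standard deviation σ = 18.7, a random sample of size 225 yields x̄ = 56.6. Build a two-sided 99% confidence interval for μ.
(53.39, 59.81)

z-interval (σ known):
z* = 2.576 for 99% confidence

Margin of error = z* · σ/√n = 2.576 · 18.7/√225 = 3.21

CI: (56.6 - 3.21, 56.6 + 3.21) = (53.39, 59.81)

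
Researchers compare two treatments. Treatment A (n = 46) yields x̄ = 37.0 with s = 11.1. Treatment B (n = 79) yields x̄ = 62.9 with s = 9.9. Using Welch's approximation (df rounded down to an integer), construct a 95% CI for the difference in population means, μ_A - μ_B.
(-29.84, -21.96)

Difference: x̄₁ - x̄₂ = -25.90
SE = √(s₁²/n₁ + s₂²/n₂) = √(11.1²/46 + 9.9²/79) = 1.9797
df = 85.73 → 85 (Welch–Satterthwaite, rounded down)
t* = 1.988

CI: -25.90 ± 1.988 · 1.9797 = -25.90 ± 3.94 = (-29.84, -21.96)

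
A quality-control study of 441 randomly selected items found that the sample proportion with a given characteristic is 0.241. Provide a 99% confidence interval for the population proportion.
(0.189, 0.293)

Proportion CI:
SE = √(p̂(1-p̂)/n) = √(0.241 · 0.759 / 441) = 0.02037

z* = 2.576
Margin = z* · SE = 2.576 · 0.02037 = 0.0525

CI: 0.241 ± 0.0525 = (0.189, 0.293)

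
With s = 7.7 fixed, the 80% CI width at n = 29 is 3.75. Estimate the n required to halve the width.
n ≈ 116

CI width ∝ 1/√n
To reduce width by factor 2, need √n to grow by 2 → need 2² = 4 times as many samples.

Current: n = 29, width = 3.75
New: n = 116, width ≈ 1.84

Width reduced by factor of 3.75/1.84 = 2.04.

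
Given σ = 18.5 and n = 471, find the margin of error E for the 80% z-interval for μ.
Margin of error = 1.09

Margin of error = z* · σ/√n
= 1.282 · 18.5/√471
= 1.282 · 18.5/21.7025
= 1.09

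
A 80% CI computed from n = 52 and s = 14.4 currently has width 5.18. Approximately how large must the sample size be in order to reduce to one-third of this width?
n ≈ 468

CI width ∝ 1/√n
To reduce width by factor 3, need √n to grow by 3 → need 3² = 9 times as many samples.

Current: n = 52, width = 5.18
New: n = 468, width ≈ 1.71

Width reduced by factor of 5.18/1.71 = 3.03.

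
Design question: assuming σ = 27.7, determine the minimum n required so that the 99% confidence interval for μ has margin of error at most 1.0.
n ≥ 5092

For margin E ≤ 1.0:
n ≥ (z* · σ / E)²
n ≥ (2.576 · 27.7 / 1.0)²
n ≥ 5091.56

Minimum n = 5092 (rounding up)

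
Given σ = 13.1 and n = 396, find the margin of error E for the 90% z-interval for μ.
Margin of error = 1.08

Margin of error = z* · σ/√n
= 1.645 · 13.1/√396
= 1.645 · 13.1/19.8997
= 1.08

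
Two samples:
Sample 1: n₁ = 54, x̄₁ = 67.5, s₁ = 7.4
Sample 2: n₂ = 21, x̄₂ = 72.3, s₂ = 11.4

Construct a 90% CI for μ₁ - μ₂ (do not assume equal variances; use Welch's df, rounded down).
(-9.38, -0.22)

Difference: x̄₁ - x̄₂ = -4.80
SE = √(s₁²/n₁ + s₂²/n₂) = √(7.4²/54 + 11.4²/21) = 2.6838
df = 26.82 → 26 (Welch–Satterthwaite, rounded down)
t* = 1.706

CI: -4.80 ± 1.706 · 2.6838 = -4.80 ± 4.58 = (-9.38, -0.22)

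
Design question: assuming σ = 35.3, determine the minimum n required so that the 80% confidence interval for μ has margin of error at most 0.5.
n ≥ 8192

For margin E ≤ 0.5:
n ≥ (z* · σ / E)²
n ≥ (1.282 · 35.3 / 0.5)²
n ≥ 8191.92

Minimum n = 8192 (rounding up)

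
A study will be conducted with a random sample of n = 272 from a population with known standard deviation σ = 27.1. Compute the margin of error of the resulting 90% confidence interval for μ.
Margin of error = 2.70

Margin of error = z* · σ/√n
= 1.645 · 27.1/√272
= 1.645 · 27.1/16.4924
= 2.70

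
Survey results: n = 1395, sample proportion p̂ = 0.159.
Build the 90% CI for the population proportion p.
(0.143, 0.175)

Proportion CI:
SE = √(p̂(1-p̂)/n) = √(0.159 · 0.841 / 1395) = 0.00979

z* = 1.645
Margin = z* · SE = 1.645 · 0.00979 = 0.0161

CI: 0.159 ± 0.0161 = (0.143, 0.175)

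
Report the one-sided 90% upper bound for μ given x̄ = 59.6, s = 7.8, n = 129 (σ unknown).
μ ≤ 60.48

Upper bound (one-sided):
t* = 1.288 (one-sided for 90%)
Upper bound = x̄ + t* · s/√n = 59.6 + 1.288 · 7.8/√129 = 60.48

We are 90% confident that μ ≤ 60.48.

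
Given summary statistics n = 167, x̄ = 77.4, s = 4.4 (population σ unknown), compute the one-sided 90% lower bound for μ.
μ ≥ 76.96

Lower bound (one-sided):
t* = 1.287 (one-sided for 90%)
Lower bound = x̄ - t* · s/√n = 77.4 - 1.287 · 4.4/√167 = 76.96

We are 90% confident that μ ≥ 76.96.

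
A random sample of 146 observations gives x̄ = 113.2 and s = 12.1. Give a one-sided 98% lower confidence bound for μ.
μ ≥ 111.13

Lower bound (one-sided):
t* = 2.072 (one-sided for 98%)
Lower bound = x̄ - t* · s/√n = 113.2 - 2.072 · 12.1/√146 = 111.13

We are 98% confident that μ ≥ 111.13.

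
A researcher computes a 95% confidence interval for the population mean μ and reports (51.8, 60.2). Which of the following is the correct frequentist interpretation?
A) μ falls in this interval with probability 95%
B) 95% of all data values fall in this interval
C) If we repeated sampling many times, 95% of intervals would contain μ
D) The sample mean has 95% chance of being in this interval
C

A) Wrong — μ is fixed; the randomness lives in the interval, not in μ.
B) Wrong — a CI is about the parameter μ, not individual data values.
C) Correct — this is the frequentist long-run coverage interpretation.
D) Wrong — x̄ is observed and sits in the interval by construction.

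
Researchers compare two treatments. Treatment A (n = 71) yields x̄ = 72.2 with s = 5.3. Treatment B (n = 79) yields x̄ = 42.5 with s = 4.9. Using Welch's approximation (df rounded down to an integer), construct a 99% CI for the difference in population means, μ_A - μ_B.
(27.52, 31.88)

Difference: x̄₁ - x̄₂ = 29.70
SE = √(s₁²/n₁ + s₂²/n₂) = √(5.3²/71 + 4.9²/79) = 0.8364
df = 143.08 → 143 (Welch–Satterthwaite, rounded down)
t* = 2.611

CI: 29.70 ± 2.611 · 0.8364 = 29.70 ± 2.18 = (27.52, 31.88)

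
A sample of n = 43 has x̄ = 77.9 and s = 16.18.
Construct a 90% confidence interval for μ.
(73.75, 82.05)

t-interval (σ unknown):
df = n - 1 = 42
t* = 1.682 for 90% confidence

Margin of error = t* · s/√n = 1.682 · 16.18/√43 = 4.15

CI: (73.75, 82.05)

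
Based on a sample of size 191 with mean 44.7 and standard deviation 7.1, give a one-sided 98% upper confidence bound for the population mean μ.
μ ≤ 45.76

Upper bound (one-sided):
t* = 2.068 (one-sided for 98%)
Upper bound = x̄ + t* · s/√n = 44.7 + 2.068 · 7.1/√191 = 45.76

We are 98% confident that μ ≤ 45.76.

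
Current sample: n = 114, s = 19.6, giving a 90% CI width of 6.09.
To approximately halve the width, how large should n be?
n ≈ 456

CI width ∝ 1/√n
To reduce width by factor 2, need √n to grow by 2 → need 2² = 4 times as many samples.

Current: n = 114, width = 6.09
New: n = 456, width ≈ 3.03

Width reduced by factor of 6.09/3.03 = 2.01.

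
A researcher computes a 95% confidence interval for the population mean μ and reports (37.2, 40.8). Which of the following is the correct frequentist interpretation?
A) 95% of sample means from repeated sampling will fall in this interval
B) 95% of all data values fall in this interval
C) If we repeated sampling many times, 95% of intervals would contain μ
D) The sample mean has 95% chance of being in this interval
C

A) Wrong — coverage applies to intervals containing μ, not to future x̄ values.
B) Wrong — a CI is about the parameter μ, not individual data values.
C) Correct — this is the frequentist long-run coverage interpretation.
D) Wrong — x̄ is observed and sits in the interval by construction.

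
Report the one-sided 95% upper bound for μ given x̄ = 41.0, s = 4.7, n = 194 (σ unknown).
μ ≤ 41.56

Upper bound (one-sided):
t* = 1.653 (one-sided for 95%)
Upper bound = x̄ + t* · s/√n = 41.0 + 1.653 · 4.7/√194 = 41.56

We are 95% confident that μ ≤ 41.56.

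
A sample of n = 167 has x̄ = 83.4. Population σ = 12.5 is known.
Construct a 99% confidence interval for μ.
(80.91, 85.89)

z-interval (σ known):
z* = 2.576 for 99% confidence

Margin of error = z* · σ/√n = 2.576 · 12.5/√167 = 2.49

CI: (83.4 - 2.49, 83.4 + 2.49) = (80.91, 85.89)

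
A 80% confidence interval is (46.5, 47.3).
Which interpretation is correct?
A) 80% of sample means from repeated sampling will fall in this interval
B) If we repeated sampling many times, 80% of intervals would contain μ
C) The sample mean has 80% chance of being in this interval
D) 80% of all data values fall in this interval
B

A) Wrong — coverage applies to intervals containing μ, not to future x̄ values.
B) Correct — this is the frequentist long-run coverage interpretation.
C) Wrong — x̄ is observed and sits in the interval by construction.
D) Wrong — a CI is about the parameter μ, not individual data values.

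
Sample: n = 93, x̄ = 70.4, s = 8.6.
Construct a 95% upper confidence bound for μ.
μ ≤ 71.88

Upper bound (one-sided):
t* = 1.662 (one-sided for 95%)
Upper bound = x̄ + t* · s/√n = 70.4 + 1.662 · 8.6/√93 = 71.88

We are 95% confident that μ ≤ 71.88.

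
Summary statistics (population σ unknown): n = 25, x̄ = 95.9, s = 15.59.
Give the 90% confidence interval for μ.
(90.57, 101.23)

t-interval (σ unknown):
df = n - 1 = 24
t* = 1.711 for 90% confidence

Margin of error = t* · s/√n = 1.711 · 15.59/√25 = 5.33

CI: (90.57, 101.23)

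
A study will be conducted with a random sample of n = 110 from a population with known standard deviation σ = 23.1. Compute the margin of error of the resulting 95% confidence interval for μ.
Margin of error = 4.32

Margin of error = z* · σ/√n
= 1.960 · 23.1/√110
= 1.960 · 23.1/10.4881
= 4.32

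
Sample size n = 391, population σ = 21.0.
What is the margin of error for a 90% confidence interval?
Margin of error = 1.75

Margin of error = z* · σ/√n
= 1.645 · 21.0/√391
= 1.645 · 21.0/19.7737
= 1.75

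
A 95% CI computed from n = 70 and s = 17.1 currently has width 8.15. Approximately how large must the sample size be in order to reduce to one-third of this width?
n ≈ 630

CI width ∝ 1/√n
To reduce width by factor 3, need √n to grow by 3 → need 3² = 9 times as many samples.

Current: n = 70, width = 8.15
New: n = 630, width ≈ 2.68

Width reduced by factor of 8.15/2.68 = 3.04.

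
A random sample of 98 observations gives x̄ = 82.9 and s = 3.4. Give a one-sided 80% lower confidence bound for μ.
μ ≥ 82.61

Lower bound (one-sided):
t* = 0.845 (one-sided for 80%)
Lower bound = x̄ - t* · s/√n = 82.9 - 0.845 · 3.4/√98 = 82.61

We are 80% confident that μ ≥ 82.61.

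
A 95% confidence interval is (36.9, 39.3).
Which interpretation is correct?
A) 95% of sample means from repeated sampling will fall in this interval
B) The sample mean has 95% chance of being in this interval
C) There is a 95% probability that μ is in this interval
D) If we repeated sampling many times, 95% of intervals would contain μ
D

A) Wrong — coverage applies to intervals containing μ, not to future x̄ values.
B) Wrong — x̄ is observed and sits in the interval by construction.
C) Wrong — μ is fixed; the randomness lives in the interval, not in μ.
D) Correct — this is the frequentist long-run coverage interpretation.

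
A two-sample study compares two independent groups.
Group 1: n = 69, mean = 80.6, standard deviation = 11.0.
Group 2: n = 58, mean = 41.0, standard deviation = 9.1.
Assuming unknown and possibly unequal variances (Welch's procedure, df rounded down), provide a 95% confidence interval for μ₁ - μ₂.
(36.07, 43.13)

Difference: x̄₁ - x̄₂ = 39.60
SE = √(s₁²/n₁ + s₂²/n₂) = √(11.0²/69 + 9.1²/58) = 1.7836
df = 124.97 → 124 (Welch–Satterthwaite, rounded down)
t* = 1.979

CI: 39.60 ± 1.979 · 1.7836 = 39.60 ± 3.53 = (36.07, 43.13)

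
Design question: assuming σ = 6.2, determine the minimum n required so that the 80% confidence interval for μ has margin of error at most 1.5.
n ≥ 29

For margin E ≤ 1.5:
n ≥ (z* · σ / E)²
n ≥ (1.282 · 6.2 / 1.5)²
n ≥ 28.08

Minimum n = 29 (rounding up)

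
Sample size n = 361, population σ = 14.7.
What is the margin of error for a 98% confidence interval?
Margin of error = 1.80

Margin of error = z* · σ/√n
= 2.326 · 14.7/√361
= 2.326 · 14.7/19.0000
= 1.80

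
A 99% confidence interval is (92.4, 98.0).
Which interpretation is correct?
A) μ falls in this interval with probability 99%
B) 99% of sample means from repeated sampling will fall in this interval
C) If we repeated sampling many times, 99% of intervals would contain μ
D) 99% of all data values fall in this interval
C

A) Wrong — μ is fixed; the randomness lives in the interval, not in μ.
B) Wrong — coverage applies to intervals containing μ, not to future x̄ values.
C) Correct — this is the frequentist long-run coverage interpretation.
D) Wrong — a CI is about the parameter μ, not individual data values.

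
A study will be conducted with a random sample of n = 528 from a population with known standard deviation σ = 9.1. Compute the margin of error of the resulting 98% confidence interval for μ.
Margin of error = 0.92

Margin of error = z* · σ/√n
= 2.326 · 9.1/√528
= 2.326 · 9.1/22.9783
= 0.92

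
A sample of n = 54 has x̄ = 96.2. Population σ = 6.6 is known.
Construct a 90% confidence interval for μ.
(94.72, 97.68)

z-interval (σ known):
z* = 1.645 for 90% confidence

Margin of error = z* · σ/√n = 1.645 · 6.6/√54 = 1.48

CI: (96.2 - 1.48, 96.2 + 1.48) = (94.72, 97.68)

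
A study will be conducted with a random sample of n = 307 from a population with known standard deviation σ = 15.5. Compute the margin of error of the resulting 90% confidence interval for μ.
Margin of error = 1.46

Margin of error = z* · σ/√n
= 1.645 · 15.5/√307
= 1.645 · 15.5/17.5214
= 1.46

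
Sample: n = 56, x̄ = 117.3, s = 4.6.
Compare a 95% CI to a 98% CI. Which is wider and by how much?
98% CI is wider by 0.49

df = 55
95% CI: t* = 2.004, (116.07, 118.53), width = 2 · t* · s/√n = 2.46
98% CI: t* = 2.396, (115.83, 118.77), width = 2 · t* · s/√n = 2.95

The 98% CI is wider by 2.95 - 2.46 = 0.49.
Higher confidence requires a wider interval.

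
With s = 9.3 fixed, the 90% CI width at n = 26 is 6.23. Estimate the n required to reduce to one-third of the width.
n ≈ 234

CI width ∝ 1/√n
To reduce width by factor 3, need √n to grow by 3 → need 3² = 9 times as many samples.

Current: n = 26, width = 6.23
New: n = 234, width ≈ 2.01

Width reduced by factor of 6.23/2.01 = 3.10.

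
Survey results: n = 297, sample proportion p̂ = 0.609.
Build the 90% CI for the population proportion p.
(0.562, 0.656)

Proportion CI:
SE = √(p̂(1-p̂)/n) = √(0.609 · 0.391 / 297) = 0.02832

z* = 1.645
Margin = z* · SE = 1.645 · 0.02832 = 0.0466

CI: 0.609 ± 0.0466 = (0.562, 0.656)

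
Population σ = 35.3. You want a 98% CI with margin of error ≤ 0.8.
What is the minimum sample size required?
n ≥ 10534

For margin E ≤ 0.8:
n ≥ (z* · σ / E)²
n ≥ (2.326 · 35.3 / 0.8)²
n ≥ 10533.89

Minimum n = 10534 (rounding up)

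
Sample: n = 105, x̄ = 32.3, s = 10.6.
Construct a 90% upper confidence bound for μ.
μ ≤ 33.63

Upper bound (one-sided):
t* = 1.290 (one-sided for 90%)
Upper bound = x̄ + t* · s/√n = 32.3 + 1.290 · 10.6/√105 = 33.63

We are 90% confident that μ ≤ 33.63.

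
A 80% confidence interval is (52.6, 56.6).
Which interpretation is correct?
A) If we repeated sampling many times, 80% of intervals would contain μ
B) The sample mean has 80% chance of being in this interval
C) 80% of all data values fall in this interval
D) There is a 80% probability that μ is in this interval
A

A) Correct — this is the frequentist long-run coverage interpretation.
B) Wrong — x̄ is observed and sits in the interval by construction.
C) Wrong — a CI is about the parameter μ, not individual data values.
D) Wrong — μ is fixed; the randomness lives in the interval, not in μ.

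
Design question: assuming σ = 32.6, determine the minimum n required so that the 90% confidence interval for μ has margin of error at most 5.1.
n ≥ 111

For margin E ≤ 5.1:
n ≥ (z* · σ / E)²
n ≥ (1.645 · 32.6 / 5.1)²
n ≥ 110.57

Minimum n = 111 (rounding up)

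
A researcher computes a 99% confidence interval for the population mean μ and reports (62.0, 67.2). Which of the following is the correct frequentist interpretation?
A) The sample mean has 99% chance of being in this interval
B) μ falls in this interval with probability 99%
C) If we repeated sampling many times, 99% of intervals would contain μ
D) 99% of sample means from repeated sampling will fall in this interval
C

A) Wrong — x̄ is observed and sits in the interval by construction.
B) Wrong — μ is fixed; the randomness lives in the interval, not in μ.
C) Correct — this is the frequentist long-run coverage interpretation.
D) Wrong — coverage applies to intervals containing μ, not to future x̄ values.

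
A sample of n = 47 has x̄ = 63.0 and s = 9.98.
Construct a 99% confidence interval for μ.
(59.09, 66.91)

t-interval (σ unknown):
df = n - 1 = 46
t* = 2.687 for 99% confidence

Margin of error = t* · s/√n = 2.687 · 9.98/√47 = 3.91

CI: (59.09, 66.91)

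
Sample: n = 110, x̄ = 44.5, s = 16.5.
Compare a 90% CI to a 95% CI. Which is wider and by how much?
95% CI is wider by 1.02

df = 109
90% CI: t* = 1.659, (41.89, 47.11), width = 2 · t* · s/√n = 5.22
95% CI: t* = 1.982, (41.38, 47.62), width = 2 · t* · s/√n = 6.24

The 95% CI is wider by 6.24 - 5.22 = 1.02.
Higher confidence requires a wider interval.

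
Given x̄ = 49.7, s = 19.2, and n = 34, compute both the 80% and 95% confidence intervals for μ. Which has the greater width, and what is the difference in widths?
95% CI is wider by 4.79

df = 33
80% CI: t* = 1.308, (45.39, 54.01), width = 2 · t* · s/√n = 8.61
95% CI: t* = 2.035, (43.00, 56.40), width = 2 · t* · s/√n = 13.40

The 95% CI is wider by 13.40 - 8.61 = 4.79.
Higher confidence requires a wider interval.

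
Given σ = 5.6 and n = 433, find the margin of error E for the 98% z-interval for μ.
Margin of error = 0.63

Margin of error = z* · σ/√n
= 2.326 · 5.6/√433
= 2.326 · 5.6/20.8087
= 0.63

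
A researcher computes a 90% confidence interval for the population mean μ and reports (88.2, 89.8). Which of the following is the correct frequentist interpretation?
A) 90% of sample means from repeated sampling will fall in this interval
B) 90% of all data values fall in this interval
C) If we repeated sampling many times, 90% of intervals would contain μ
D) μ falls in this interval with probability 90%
C

A) Wrong — coverage applies to intervals containing μ, not to future x̄ values.
B) Wrong — a CI is about the parameter μ, not individual data values.
C) Correct — this is the frequentist long-run coverage interpretation.
D) Wrong — μ is fixed; the randomness lives in the interval, not in μ.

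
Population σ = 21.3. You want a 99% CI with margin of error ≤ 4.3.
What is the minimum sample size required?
n ≥ 163

For margin E ≤ 4.3:
n ≥ (z* · σ / E)²
n ≥ (2.576 · 21.3 / 4.3)²
n ≥ 162.82

Minimum n = 163 (rounding up)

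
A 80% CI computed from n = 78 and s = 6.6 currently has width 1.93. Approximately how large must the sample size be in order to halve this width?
n ≈ 312

CI width ∝ 1/√n
To reduce width by factor 2, need √n to grow by 2 → need 2² = 4 times as many samples.

Current: n = 78, width = 1.93
New: n = 312, width ≈ 0.96

Width reduced by factor of 1.93/0.96 = 2.01.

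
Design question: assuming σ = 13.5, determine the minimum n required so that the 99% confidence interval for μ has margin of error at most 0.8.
n ≥ 1890

For margin E ≤ 0.8:
n ≥ (z* · σ / E)²
n ≥ (2.576 · 13.5 / 0.8)²
n ≥ 1889.64

Minimum n = 1890 (rounding up)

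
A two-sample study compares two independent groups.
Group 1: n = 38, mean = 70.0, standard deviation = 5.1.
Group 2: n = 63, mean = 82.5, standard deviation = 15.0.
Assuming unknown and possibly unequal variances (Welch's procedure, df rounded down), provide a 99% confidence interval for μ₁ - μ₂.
(-17.94, -7.06)

Difference: x̄₁ - x̄₂ = -12.50
SE = √(s₁²/n₁ + s₂²/n₂) = √(5.1²/38 + 15.0²/63) = 2.0630
df = 82.94 → 82 (Welch–Satterthwaite, rounded down)
t* = 2.637

CI: -12.50 ± 2.637 · 2.0630 = -12.50 ± 5.44 = (-17.94, -7.06)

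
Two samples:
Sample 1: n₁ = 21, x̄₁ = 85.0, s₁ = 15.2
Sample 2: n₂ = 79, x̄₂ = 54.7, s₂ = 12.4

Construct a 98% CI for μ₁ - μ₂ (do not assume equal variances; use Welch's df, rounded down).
(21.40, 39.20)

Difference: x̄₁ - x̄₂ = 30.30
SE = √(s₁²/n₁ + s₂²/n₂) = √(15.2²/21 + 12.4²/79) = 3.5984
df = 27.48 → 27 (Welch–Satterthwaite, rounded down)
t* = 2.473

CI: 30.30 ± 2.473 · 3.5984 = 30.30 ± 8.90 = (21.40, 39.20)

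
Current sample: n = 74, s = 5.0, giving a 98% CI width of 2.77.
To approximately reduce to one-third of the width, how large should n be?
n ≈ 666

CI width ∝ 1/√n
To reduce width by factor 3, need √n to grow by 3 → need 3² = 9 times as many samples.

Current: n = 74, width = 2.77
New: n = 666, width ≈ 0.90

Width reduced by factor of 2.77/0.90 = 3.08.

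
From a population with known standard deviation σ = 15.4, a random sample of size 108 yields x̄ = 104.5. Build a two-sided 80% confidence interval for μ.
(102.60, 106.40)

z-interval (σ known):
z* = 1.282 for 80% confidence

Margin of error = z* · σ/√n = 1.282 · 15.4/√108 = 1.90

CI: (104.5 - 1.90, 104.5 + 1.90) = (102.60, 106.40)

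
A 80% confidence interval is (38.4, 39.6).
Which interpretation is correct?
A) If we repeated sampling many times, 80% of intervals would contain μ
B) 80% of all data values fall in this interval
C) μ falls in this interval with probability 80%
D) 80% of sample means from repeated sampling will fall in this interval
A

A) Correct — this is the frequentist long-run coverage interpretation.
B) Wrong — a CI is about the parameter μ, not individual data values.
C) Wrong — μ is fixed; the randomness lives in the interval, not in μ.
D) Wrong — coverage applies to intervals containing μ, not to future x̄ values.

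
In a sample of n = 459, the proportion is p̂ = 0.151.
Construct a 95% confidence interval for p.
(0.118, 0.184)

Proportion CI:
SE = √(p̂(1-p̂)/n) = √(0.151 · 0.849 / 459) = 0.01671

z* = 1.960
Margin = z* · SE = 1.960 · 0.01671 = 0.0328

CI: 0.151 ± 0.0328 = (0.118, 0.184)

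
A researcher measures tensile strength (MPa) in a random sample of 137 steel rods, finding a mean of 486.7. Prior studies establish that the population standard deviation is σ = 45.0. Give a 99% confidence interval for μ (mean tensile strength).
(476.80, 496.60)

z-interval (σ known):
z* = 2.576 for 99% confidence

Margin of error = z* · σ/√n = 2.576 · 45.0/√137 = 9.90

CI: (486.7 - 9.90, 486.7 + 9.90) = (476.80, 496.60)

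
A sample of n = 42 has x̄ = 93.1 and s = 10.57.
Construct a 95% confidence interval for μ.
(89.81, 96.39)

t-interval (σ unknown):
df = n - 1 = 41
t* = 2.020 for 95% confidence

Margin of error = t* · s/√n = 2.020 · 10.57/√42 = 3.29

CI: (89.81, 96.39)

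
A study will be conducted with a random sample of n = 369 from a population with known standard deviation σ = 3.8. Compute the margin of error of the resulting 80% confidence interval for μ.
Margin of error = 0.25

Margin of error = z* · σ/√n
= 1.282 · 3.8/√369
= 1.282 · 3.8/19.2094
= 0.25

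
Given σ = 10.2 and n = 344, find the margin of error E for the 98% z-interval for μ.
Margin of error = 1.28

Margin of error = z* · σ/√n
= 2.326 · 10.2/√344
= 2.326 · 10.2/18.5472
= 1.28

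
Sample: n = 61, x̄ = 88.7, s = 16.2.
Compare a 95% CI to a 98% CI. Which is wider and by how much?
98% CI is wider by 1.61

df = 60
95% CI: t* = 2.000, (84.55, 92.85), width = 2 · t* · s/√n = 8.30
98% CI: t* = 2.390, (83.74, 93.66), width = 2 · t* · s/√n = 9.91

The 98% CI is wider by 9.91 - 8.30 = 1.61.
Higher confidence requires a wider interval.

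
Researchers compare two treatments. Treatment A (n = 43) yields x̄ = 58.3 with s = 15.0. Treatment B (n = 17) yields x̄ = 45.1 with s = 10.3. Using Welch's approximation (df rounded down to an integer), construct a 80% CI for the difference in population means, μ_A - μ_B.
(8.79, 17.61)

Difference: x̄₁ - x̄₂ = 13.20
SE = √(s₁²/n₁ + s₂²/n₂) = √(15.0²/43 + 10.3²/17) = 3.3872
df = 42.66 → 42 (Welch–Satterthwaite, rounded down)
t* = 1.302

CI: 13.20 ± 1.302 · 3.3872 = 13.20 ± 4.41 = (8.79, 17.61)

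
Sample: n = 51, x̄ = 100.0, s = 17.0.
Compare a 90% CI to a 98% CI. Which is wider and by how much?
98% CI is wider by 3.46

df = 50
90% CI: t* = 1.676, (96.01, 103.99), width = 2 · t* · s/√n = 7.98
98% CI: t* = 2.403, (94.28, 105.72), width = 2 · t* · s/√n = 11.44

The 98% CI is wider by 11.44 - 7.98 = 3.46.
Higher confidence requires a wider interval.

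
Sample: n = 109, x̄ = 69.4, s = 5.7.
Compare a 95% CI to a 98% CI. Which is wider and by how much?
98% CI is wider by 0.42

df = 108
95% CI: t* = 1.982, (68.32, 70.48), width = 2 · t* · s/√n = 2.16
98% CI: t* = 2.361, (68.11, 70.69), width = 2 · t* · s/√n = 2.58

The 98% CI is wider by 2.58 - 2.16 = 0.42.
Higher confidence requires a wider interval.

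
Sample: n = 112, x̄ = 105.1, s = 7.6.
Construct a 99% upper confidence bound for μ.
μ ≤ 106.79

Upper bound (one-sided):
t* = 2.360 (one-sided for 99%)
Upper bound = x̄ + t* · s/√n = 105.1 + 2.360 · 7.6/√112 = 106.79

We are 99% confident that μ ≤ 106.79.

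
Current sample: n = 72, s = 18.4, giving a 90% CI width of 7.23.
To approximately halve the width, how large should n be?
n ≈ 288

CI width ∝ 1/√n
To reduce width by factor 2, need √n to grow by 2 → need 2² = 4 times as many samples.

Current: n = 72, width = 7.23
New: n = 288, width ≈ 3.58

Width reduced by factor of 7.23/3.58 = 2.02.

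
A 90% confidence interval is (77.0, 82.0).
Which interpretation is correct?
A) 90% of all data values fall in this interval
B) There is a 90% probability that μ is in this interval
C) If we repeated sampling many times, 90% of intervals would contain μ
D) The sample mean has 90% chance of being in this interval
C

A) Wrong — a CI is about the parameter μ, not individual data values.
B) Wrong — μ is fixed; the randomness lives in the interval, not in μ.
C) Correct — this is the frequentist long-run coverage interpretation.
D) Wrong — x̄ is observed and sits in the interval by construction.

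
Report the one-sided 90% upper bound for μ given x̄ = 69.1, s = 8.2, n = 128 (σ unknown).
μ ≤ 70.03

Upper bound (one-sided):
t* = 1.288 (one-sided for 90%)
Upper bound = x̄ + t* · s/√n = 69.1 + 1.288 · 8.2/√128 = 70.03

We are 90% confident that μ ≤ 70.03.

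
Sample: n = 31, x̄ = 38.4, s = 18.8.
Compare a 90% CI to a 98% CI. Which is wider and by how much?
98% CI is wider by 5.13

df = 30
90% CI: t* = 1.697, (32.67, 44.13), width = 2 · t* · s/√n = 11.46
98% CI: t* = 2.457, (30.10, 46.70), width = 2 · t* · s/√n = 16.59

The 98% CI is wider by 16.59 - 11.46 = 5.13.
Higher confidence requires a wider interval.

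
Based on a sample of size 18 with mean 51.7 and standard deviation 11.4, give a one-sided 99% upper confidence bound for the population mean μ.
μ ≤ 58.60

Upper bound (one-sided):
t* = 2.567 (one-sided for 99%)
Upper bound = x̄ + t* · s/√n = 51.7 + 2.567 · 11.4/√18 = 58.60

We are 99% confident that μ ≤ 58.60.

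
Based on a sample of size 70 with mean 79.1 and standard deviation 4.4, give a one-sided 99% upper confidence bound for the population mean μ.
μ ≤ 80.35

Upper bound (one-sided):
t* = 2.382 (one-sided for 99%)
Upper bound = x̄ + t* · s/√n = 79.1 + 2.382 · 4.4/√70 = 80.35

We are 99% confident that μ ≤ 80.35.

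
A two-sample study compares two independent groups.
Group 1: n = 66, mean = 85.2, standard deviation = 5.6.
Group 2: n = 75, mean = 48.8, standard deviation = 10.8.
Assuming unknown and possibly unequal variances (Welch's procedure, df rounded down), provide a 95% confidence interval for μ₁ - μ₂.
(33.58, 39.22)

Difference: x̄₁ - x̄₂ = 36.40
SE = √(s₁²/n₁ + s₂²/n₂) = √(5.6²/66 + 10.8²/75) = 1.4249
df = 114.01 → 114 (Welch–Satterthwaite, rounded down)
t* = 1.981

CI: 36.40 ± 1.981 · 1.4249 = 36.40 ± 2.82 = (33.58, 39.22)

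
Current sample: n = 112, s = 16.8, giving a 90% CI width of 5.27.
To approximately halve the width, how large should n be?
n ≈ 448

CI width ∝ 1/√n
To reduce width by factor 2, need √n to grow by 2 → need 2² = 4 times as many samples.

Current: n = 112, width = 5.27
New: n = 448, width ≈ 2.62

Width reduced by factor of 5.27/2.62 = 2.01.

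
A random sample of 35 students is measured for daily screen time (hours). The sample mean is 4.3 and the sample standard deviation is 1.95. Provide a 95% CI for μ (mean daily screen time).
(3.63, 4.97)

t-interval (σ unknown):
df = n - 1 = 34
t* = 2.032 for 95% confidence

Margin of error = t* · s/√n = 2.032 · 1.95/√35 = 0.67

CI: (3.63, 4.97)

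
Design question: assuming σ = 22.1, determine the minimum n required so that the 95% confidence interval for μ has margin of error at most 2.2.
n ≥ 388

For margin E ≤ 2.2:
n ≥ (z* · σ / E)²
n ≥ (1.960 · 22.1 / 2.2)²
n ≥ 387.66

Minimum n = 388 (rounding up)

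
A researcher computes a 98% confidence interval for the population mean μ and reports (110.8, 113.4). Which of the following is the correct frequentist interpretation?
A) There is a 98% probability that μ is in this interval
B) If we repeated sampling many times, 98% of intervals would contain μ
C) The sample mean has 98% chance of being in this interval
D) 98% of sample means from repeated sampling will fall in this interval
B

A) Wrong — μ is fixed; the randomness lives in the interval, not in μ.
B) Correct — this is the frequentist long-run coverage interpretation.
C) Wrong — x̄ is observed and sits in the interval by construction.
D) Wrong — coverage applies to intervals containing μ, not to future x̄ values.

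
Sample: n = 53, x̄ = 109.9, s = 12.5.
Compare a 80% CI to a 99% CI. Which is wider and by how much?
99% CI is wider by 4.72

df = 52
80% CI: t* = 1.298, (107.67, 112.13), width = 2 · t* · s/√n = 4.46
99% CI: t* = 2.674, (105.31, 114.49), width = 2 · t* · s/√n = 9.18

The 99% CI is wider by 9.18 - 4.46 = 4.72.
Higher confidence requires a wider interval.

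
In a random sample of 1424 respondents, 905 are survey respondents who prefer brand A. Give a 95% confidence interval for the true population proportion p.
(0.611, 0.661)

Proportion CI:
p̂ = 905/1424 = 0.63553
SE = √(p̂(1-p̂)/n) = √(0.63553 · 0.36447 / 1424) = 0.01275

z* = 1.960
Margin = z* · SE = 1.960 · 0.01275 = 0.0250

CI: 0.63553 ± 0.0250 = (0.611, 0.661)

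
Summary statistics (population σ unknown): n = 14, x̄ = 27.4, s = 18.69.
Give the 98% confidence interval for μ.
(14.16, 40.64)

t-interval (σ unknown):
df = n - 1 = 13
t* = 2.650 for 98% confidence

Margin of error = t* · s/√n = 2.650 · 18.69/√14 = 13.24

CI: (14.16, 40.64)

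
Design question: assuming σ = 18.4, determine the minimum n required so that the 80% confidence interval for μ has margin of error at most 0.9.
n ≥ 687

For margin E ≤ 0.9:
n ≥ (z* · σ / E)²
n ≥ (1.282 · 18.4 / 0.9)²
n ≥ 686.95

Minimum n = 687 (rounding up)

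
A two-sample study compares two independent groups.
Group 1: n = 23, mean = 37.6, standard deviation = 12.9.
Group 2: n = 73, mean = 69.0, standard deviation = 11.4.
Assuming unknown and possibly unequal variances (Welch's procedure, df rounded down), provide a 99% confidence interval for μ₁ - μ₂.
(-39.61, -23.19)

Difference: x̄₁ - x̄₂ = -31.40
SE = √(s₁²/n₁ + s₂²/n₂) = √(12.9²/23 + 11.4²/73) = 3.0026
df = 33.54 → 33 (Welch–Satterthwaite, rounded down)
t* = 2.733

CI: -31.40 ± 2.733 · 3.0026 = -31.40 ± 8.21 = (-39.61, -23.19)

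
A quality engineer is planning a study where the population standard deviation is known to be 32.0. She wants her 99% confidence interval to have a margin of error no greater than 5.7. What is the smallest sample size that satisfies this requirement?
n ≥ 210

For margin E ≤ 5.7:
n ≥ (z* · σ / E)²
n ≥ (2.576 · 32.0 / 5.7)²
n ≥ 209.14

Minimum n = 210 (rounding up)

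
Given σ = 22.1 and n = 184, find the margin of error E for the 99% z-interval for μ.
Margin of error = 4.20

Margin of error = z* · σ/√n
= 2.576 · 22.1/√184
= 2.576 · 22.1/13.5647
= 4.20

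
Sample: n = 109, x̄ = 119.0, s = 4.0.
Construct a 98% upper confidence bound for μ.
μ ≤ 119.80

Upper bound (one-sided):
t* = 2.079 (one-sided for 98%)
Upper bound = x̄ + t* · s/√n = 119.0 + 2.079 · 4.0/√109 = 119.80

We are 98% confident that μ ≤ 119.80.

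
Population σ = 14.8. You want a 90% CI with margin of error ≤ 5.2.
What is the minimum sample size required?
n ≥ 22

For margin E ≤ 5.2:
n ≥ (z* · σ / E)²
n ≥ (1.645 · 14.8 / 5.2)²
n ≥ 21.92

Minimum n = 22 (rounding up)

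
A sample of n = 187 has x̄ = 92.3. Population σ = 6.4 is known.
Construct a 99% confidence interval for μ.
(91.09, 93.51)

z-interval (σ known):
z* = 2.576 for 99% confidence

Margin of error = z* · σ/√n = 2.576 · 6.4/√187 = 1.21

CI: (92.3 - 1.21, 92.3 + 1.21) = (91.09, 93.51)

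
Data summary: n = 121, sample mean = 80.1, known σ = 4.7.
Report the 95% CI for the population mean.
(79.26, 80.94)

z-interval (σ known):
z* = 1.960 for 95% confidence

Margin of error = z* · σ/√n = 1.960 · 4.7/√121 = 0.84

CI: (80.1 - 0.84, 80.1 + 0.84) = (79.26, 80.94)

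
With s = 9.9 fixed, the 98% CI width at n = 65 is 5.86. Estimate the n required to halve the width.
n ≈ 260

CI width ∝ 1/√n
To reduce width by factor 2, need √n to grow by 2 → need 2² = 4 times as many samples.

Current: n = 65, width = 5.86
New: n = 260, width ≈ 2.87

Width reduced by factor of 5.86/2.87 = 2.04.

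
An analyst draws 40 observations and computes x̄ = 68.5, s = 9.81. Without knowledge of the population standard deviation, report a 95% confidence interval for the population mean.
(65.36, 71.64)

t-interval (σ unknown):
df = n - 1 = 39
t* = 2.023 for 95% confidence

Margin of error = t* · s/√n = 2.023 · 9.81/√40 = 3.14

CI: (65.36, 71.64)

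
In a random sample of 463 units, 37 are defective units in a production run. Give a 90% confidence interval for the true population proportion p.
(0.059, 0.101)

Proportion CI:
p̂ = 37/463 = 0.07991
SE = √(p̂(1-p̂)/n) = √(0.07991 · 0.92009 / 463) = 0.01260

z* = 1.645
Margin = z* · SE = 1.645 · 0.01260 = 0.0207

CI: 0.07991 ± 0.0207 = (0.059, 0.101)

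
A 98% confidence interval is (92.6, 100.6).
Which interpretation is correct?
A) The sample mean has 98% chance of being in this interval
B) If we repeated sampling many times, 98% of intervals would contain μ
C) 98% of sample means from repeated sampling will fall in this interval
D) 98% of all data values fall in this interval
B

A) Wrong — x̄ is observed and sits in the interval by construction.
B) Correct — this is the frequentist long-run coverage interpretation.
C) Wrong — coverage applies to intervals containing μ, not to future x̄ values.
D) Wrong — a CI is about the parameter μ, not individual data values.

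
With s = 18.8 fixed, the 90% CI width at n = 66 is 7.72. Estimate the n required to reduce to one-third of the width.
n ≈ 594

CI width ∝ 1/√n
To reduce width by factor 3, need √n to grow by 3 → need 3² = 9 times as many samples.

Current: n = 66, width = 7.72
New: n = 594, width ≈ 2.54

Width reduced by factor of 7.72/2.54 = 3.04.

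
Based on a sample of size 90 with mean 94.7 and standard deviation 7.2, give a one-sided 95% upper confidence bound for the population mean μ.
μ ≤ 95.96

Upper bound (one-sided):
t* = 1.662 (one-sided for 95%)
Upper bound = x̄ + t* · s/√n = 94.7 + 1.662 · 7.2/√90 = 95.96

We are 95% confident that μ ≤ 95.96.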